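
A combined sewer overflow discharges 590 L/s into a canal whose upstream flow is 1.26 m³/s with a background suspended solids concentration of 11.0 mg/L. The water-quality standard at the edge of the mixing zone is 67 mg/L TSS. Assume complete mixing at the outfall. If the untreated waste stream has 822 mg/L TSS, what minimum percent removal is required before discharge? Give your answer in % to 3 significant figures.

77.3 %

590 L/s = 0.59 m³/s.
Mass balance: 67·1.85 = 0.59·Cₑ + 1.26·11.
Cₑ = (124 − 13.86) / 0.59 = 186.6 mg/L.
Required removal = 1 − 186.6/822 = 77.3 %.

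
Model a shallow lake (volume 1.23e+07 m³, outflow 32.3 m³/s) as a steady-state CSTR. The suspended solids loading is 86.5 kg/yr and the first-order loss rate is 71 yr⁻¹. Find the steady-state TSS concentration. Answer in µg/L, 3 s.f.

0.0457 µg/L

Outflow Q = 32.3 m³/s × 3.156e+07 s/yr = 1.019e+09 m³/yr.
Steady-state CSTR mass balance: W = Q·C + k·V·C, so C = W/(Q + kV).
Q + kV = 1.019e+09 + 71·1.23e+07 = 1.893e+09 m³/yr.
C = 86.5/1.893e+09 = 4.57e-08 kg/m³ = 4.57e-05 mg/L = 0.0457 µg/L.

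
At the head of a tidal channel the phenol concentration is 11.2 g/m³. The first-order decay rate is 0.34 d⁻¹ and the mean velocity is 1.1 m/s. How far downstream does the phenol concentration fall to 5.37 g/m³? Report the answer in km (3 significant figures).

From C = C₀·e^(−kt), t = ln(C₀/C)/k = ln(11.2/5.37)/0.34 = 0.7351/0.34 = 2.162 d.
Distance = v·t = 1.1 m/s × 1.868e+05 s = 2.055e+05 m = 205.5 km.

205 km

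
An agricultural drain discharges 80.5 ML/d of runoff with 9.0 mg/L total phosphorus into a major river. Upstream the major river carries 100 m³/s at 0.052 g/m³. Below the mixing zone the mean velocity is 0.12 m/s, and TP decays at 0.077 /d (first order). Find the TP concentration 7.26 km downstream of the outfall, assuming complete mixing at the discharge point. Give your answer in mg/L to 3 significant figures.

80.5 ML/d = 0.9317 m³/s.
After complete mixing, C₀ = (0.9317·9 + 100·0.052) / 100.9 = 0.1346 mg/L.
Travel time t = 7260 m / 0.12 m/s = 6.05e+04 s = 0.7002 d.
C = 0.1346·exp(−0.077·0.7002) = 0.1346·0.9475 = 0.1275 mg/L.

0.128 mg/L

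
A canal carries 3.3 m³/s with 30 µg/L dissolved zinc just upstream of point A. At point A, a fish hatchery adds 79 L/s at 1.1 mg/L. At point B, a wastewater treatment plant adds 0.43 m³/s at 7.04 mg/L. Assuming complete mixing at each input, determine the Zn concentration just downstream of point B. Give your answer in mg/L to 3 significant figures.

0.844 mg/L

30 µg/L = 0.03 mg/L.
79 L/s = 0.079 m³/s.
After input A: C = (3.3·0.03 + 0.079·1.1) / 3.379 = 0.05502 mg/L.
After input B: C = (3.379·0.05502 + 0.43·7.04) / 3.809 = 0.8436 mg/L.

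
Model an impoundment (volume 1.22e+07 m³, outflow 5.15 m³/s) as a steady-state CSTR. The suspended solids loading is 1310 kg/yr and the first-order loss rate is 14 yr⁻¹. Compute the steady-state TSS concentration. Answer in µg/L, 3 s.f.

3.93 µg/L

Outflow Q = 5.15 m³/s × 3.156e+07 s/yr = 1.625e+08 m³/yr.
Steady-state CSTR mass balance: W = Q·C + k·V·C, so C = W/(Q + kV).
Q + kV = 1.625e+08 + 14·1.22e+07 = 3.333e+08 m³/yr.
C = 1310/3.333e+08 = 3.93e-06 kg/m³ = 0.00393 mg/L = 3.93 µg/L.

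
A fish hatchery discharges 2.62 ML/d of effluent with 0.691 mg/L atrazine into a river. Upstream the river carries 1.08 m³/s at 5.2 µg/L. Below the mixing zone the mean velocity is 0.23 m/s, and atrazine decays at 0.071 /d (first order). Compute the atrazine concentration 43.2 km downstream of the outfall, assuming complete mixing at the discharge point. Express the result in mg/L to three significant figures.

0.0205 mg/L

2.62 ML/d = 0.03032 m³/s.
5.2 µg/L = 0.0052 mg/L.
After complete mixing, C₀ = (0.03032·0.691 + 1.08·0.0052) / 1.11 = 0.02393 mg/L.
Travel time t = 4.32e+04 m / 0.23 m/s = 1.878e+05 s = 2.174 d.
C = 0.02393·exp(−0.071·2.174) = 0.02393·0.857 = 0.02051 mg/L.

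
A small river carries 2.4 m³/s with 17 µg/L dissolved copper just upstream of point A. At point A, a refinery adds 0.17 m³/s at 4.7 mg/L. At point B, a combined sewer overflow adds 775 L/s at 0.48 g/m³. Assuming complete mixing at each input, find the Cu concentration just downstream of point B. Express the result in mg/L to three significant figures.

0.362 mg/L

17 µg/L = 0.017 mg/L.
After input A: C = (2.4·0.017 + 0.17·4.7) / 2.57 = 0.3268 mg/L.
775 L/s = 0.775 m³/s.
After input B: C = (2.57·0.3268 + 0.775·0.48) / 3.345 = 0.3623 mg/L.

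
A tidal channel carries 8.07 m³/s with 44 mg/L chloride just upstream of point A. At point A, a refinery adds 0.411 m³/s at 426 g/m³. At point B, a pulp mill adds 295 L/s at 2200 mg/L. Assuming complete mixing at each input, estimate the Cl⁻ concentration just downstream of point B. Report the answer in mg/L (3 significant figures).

134 mg/L

After input A: C = (8.07·44 + 0.411·426) / 8.481 = 62.51 mg/L.
295 L/s = 0.295 m³/s.
After input B: C = (8.481·62.51 + 0.295·2200) / 8.776 = 134.4 mg/L.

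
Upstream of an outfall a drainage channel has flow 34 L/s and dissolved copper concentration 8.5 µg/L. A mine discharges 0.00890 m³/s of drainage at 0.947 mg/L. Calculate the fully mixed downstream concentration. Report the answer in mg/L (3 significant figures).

34 L/s = 0.034 m³/s.
8.5 µg/L = 0.0085 mg/L.
Flow-weighted mixing gives C = (0.0089·0.947 + 0.034·0.0085) / (0.0089 + 0.034) = 0.008717/0.0429 = 0.2032 mg/L.

0.203 mg/L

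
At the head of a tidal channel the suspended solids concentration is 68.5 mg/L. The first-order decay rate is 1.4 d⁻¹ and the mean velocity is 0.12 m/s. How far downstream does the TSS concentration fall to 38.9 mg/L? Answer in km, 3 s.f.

4.19 km

From C = C₀·e^(−kt), t = ln(C₀/C)/k = ln(68.5/38.9)/1.4 = 0.5658/1.4 = 0.4042 d.
Distance = v·t = 0.12 m/s × 3.492e+04 s = 4190 m = 4.19 km.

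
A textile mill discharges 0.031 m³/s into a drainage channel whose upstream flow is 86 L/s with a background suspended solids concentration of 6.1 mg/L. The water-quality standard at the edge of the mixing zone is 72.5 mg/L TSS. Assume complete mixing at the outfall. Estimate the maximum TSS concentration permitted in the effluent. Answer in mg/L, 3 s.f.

86 L/s = 0.086 m³/s.
Mass balance: 72.5·0.117 = 0.031·Cₑ + 0.086·6.1.
Cₑ = (8.482 − 0.5246) / 0.031 = 256.7 mg/L.

257 mg/L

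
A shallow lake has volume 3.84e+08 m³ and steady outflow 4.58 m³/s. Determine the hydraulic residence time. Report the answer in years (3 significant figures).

Q = 4.58 m³/s × 3.156e+07 s/yr = 1.445e+08 m³/yr.
Hydraulic residence time τ = V/Q = 3.84e+08/1.445e+08 = 2.657 yr.

2.66 yr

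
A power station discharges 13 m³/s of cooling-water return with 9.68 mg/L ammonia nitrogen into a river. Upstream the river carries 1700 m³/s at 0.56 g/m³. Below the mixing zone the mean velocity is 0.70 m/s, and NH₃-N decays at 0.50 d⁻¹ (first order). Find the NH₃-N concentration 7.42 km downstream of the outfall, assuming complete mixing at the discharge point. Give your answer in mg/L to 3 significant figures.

0.592 mg/L

After complete mixing, C₀ = (13·9.68 + 1700·0.56) / 1713 = 0.6292 mg/L.
Travel time t = 7420 m / 0.70 m/s = 1.06e+04 s = 0.1227 d.
C = 0.6292·exp(−0.50·0.1227) = 0.6292·0.9405 = 0.5918 mg/L.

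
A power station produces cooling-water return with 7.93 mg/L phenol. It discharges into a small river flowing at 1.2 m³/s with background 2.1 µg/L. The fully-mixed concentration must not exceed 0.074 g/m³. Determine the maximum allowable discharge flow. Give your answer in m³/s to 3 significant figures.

2.1 µg/L = 0.0021 mg/L.
Mass balance at complete mixing: C_std·(Q_w + Q_r) = Q_w·C_e + Q_r·C_b.
Rearranging, Q_w = Q_r·(C_std − C_b)/(C_e − C_std) = 1.2·(0.074 − 0.0021) / (7.93 − 0.074) = 0.01098 m³/s.

0.0110 m³/s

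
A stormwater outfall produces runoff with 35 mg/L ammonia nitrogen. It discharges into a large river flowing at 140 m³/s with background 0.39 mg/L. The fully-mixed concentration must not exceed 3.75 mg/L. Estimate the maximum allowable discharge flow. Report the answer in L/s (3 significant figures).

15100 L/s

Mass balance at complete mixing: C_std·(Q_w + Q_r) = Q_w·C_e + Q_r·C_b.
Rearranging, Q_w = Q_r·(C_std − C_b)/(C_e − C_std) = 140·(3.75 − 0.39) / (35 − 3.75) = 15.05 m³/s.
= 1.505e+04 L/s.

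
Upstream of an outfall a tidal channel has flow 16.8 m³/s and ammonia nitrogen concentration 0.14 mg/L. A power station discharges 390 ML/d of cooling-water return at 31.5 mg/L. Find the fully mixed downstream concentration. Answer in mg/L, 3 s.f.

390 ML/d = 4.514 m³/s.
By mass balance at complete mixing, C = (4.514·31.5 + 16.8·0.14) / (4.514 + 16.8) = 144.5/21.31 = 6.781 mg/L.

6.78 mg/L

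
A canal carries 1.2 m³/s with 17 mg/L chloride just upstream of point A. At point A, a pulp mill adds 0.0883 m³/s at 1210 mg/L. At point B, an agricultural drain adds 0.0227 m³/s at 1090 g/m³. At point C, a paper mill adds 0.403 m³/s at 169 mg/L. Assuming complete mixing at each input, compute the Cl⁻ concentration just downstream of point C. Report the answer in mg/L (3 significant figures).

After input A: C = (1.2·17 + 0.0883·1210) / 1.288 = 98.77 mg/L.
After input B: C = (1.288·98.77 + 0.0227·1090) / 1.311 = 115.9 mg/L.
After input C: C = (1.311·115.9 + 0.403·169) / 1.714 = 128.4 mg/L.

128 mg/L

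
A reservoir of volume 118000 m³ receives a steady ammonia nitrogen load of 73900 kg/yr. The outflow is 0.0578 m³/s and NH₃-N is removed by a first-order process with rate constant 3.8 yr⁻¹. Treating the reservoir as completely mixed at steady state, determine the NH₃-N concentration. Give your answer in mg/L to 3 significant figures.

Outflow Q = 0.0578 m³/s × 3.156e+07 s/yr = 1.824e+06 m³/yr.
Steady-state CSTR mass balance: W = Q·C + k·V·C, so C = W/(Q + kV).
Q + kV = 1.824e+06 + 3.8·118000 = 2.272e+06 m³/yr.
C = 73900/2.272e+06 = 0.03252 kg/m³ = 32.52 mg/L.

32.5 mg/L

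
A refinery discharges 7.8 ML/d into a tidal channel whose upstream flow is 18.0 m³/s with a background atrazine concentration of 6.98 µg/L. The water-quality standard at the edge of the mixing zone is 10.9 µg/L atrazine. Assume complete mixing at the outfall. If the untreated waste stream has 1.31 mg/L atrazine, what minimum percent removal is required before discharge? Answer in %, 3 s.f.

39.5 %

7.8 ML/d = 0.09028 m³/s.
6.98 µg/L = 0.00698 mg/L.
10.9 µg/L = 0.0109 mg/L.
Mass balance: 0.0109·18.09 = 0.09028·Cₑ + 18·0.00698.
Cₑ = (0.1972 − 0.1256) / 0.09028 = 0.7925 mg/L.
Required removal = 1 − 0.7925/1.31 = 39.5 %.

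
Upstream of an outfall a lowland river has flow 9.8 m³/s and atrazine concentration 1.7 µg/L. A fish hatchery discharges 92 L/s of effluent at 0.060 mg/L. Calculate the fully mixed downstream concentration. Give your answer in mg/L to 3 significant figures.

92 L/s = 0.092 m³/s.
1.7 µg/L = 0.0017 mg/L.
By mass balance at complete mixing, C = (0.092·0.06 + 9.8·0.0017) / (0.092 + 9.8) = 0.02218/9.892 = 0.002242 mg/L.

0.00224 mg/L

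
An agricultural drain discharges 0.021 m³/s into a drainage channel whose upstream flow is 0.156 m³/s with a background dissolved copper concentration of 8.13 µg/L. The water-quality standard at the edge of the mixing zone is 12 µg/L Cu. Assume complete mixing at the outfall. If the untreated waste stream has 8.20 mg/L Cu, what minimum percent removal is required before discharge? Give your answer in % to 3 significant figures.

99.5 %

8.13 µg/L = 0.00813 mg/L.
12 µg/L = 0.012 mg/L.
Mass balance: 0.012·0.177 = 0.021·Cₑ + 0.156·0.00813.
Cₑ = (0.002124 − 0.001268) / 0.021 = 0.04075 mg/L.
Required removal = 1 − 0.04075/8.20 = 99.5 %.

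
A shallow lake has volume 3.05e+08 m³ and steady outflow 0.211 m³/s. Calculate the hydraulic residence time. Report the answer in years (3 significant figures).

45.8 yr

Q = 0.211 m³/s × 3.156e+07 s/yr = 6.659e+06 m³/yr.
Hydraulic residence time τ = V/Q = 3.05e+08/6.659e+06 = 45.81 yr.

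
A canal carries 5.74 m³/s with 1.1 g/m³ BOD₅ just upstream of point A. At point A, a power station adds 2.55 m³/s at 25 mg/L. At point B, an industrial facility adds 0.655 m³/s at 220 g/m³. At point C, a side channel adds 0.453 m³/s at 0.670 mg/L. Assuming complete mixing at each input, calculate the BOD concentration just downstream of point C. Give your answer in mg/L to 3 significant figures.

22.8 mg/L

After input A: C = (5.74·1.1 + 2.55·25) / 8.29 = 8.452 mg/L.
After input B: C = (8.29·8.452 + 0.655·220) / 8.945 = 23.94 mg/L.
After input C: C = (8.945·23.94 + 0.453·0.67) / 9.398 = 22.82 mg/L.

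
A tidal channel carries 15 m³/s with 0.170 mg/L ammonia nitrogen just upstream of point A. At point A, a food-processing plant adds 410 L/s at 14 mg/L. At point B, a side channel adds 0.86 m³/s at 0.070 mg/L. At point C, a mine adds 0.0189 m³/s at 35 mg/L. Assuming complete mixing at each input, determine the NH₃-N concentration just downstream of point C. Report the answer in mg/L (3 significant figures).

410 L/s = 0.41 m³/s.
After input A: C = (15·0.17 + 0.41·14) / 15.41 = 0.538 mg/L.
After input B: C = (15.41·0.538 + 0.86·0.07) / 16.27 = 0.5132 mg/L.
After input C: C = (16.27·0.5132 + 0.0189·35) / 16.29 = 0.5532 mg/L.

0.553 mg/L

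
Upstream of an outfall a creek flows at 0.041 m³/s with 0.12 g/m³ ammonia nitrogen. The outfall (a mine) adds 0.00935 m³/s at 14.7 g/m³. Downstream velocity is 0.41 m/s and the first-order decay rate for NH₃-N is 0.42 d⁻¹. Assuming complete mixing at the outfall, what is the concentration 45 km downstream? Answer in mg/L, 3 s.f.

After complete mixing, C₀ = (0.00935·14.7 + 0.041·0.12) / 0.05035 = 2.828 mg/L.
Travel time t = 4.5e+04 m / 0.41 m/s = 1.098e+05 s = 1.27 d.
C = 2.828·exp(−0.42·1.27) = 2.828·0.5865 = 1.658 mg/L.

1.66 mg/L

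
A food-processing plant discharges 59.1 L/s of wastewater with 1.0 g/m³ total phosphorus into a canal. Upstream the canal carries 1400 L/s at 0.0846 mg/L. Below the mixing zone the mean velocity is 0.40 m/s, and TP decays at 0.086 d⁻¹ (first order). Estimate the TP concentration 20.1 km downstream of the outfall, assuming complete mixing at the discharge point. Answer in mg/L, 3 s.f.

59.1 L/s = 0.0591 m³/s.
1400 L/s = 1.4 m³/s.
After complete mixing, C₀ = (0.0591·1 + 1.4·0.0846) / 1.459 = 0.1217 mg/L.
Travel time t = 2.01e+04 m / 0.40 m/s = 5.025e+04 s = 0.5816 d.
C = 0.1217·exp(−0.086·0.5816) = 0.1217·0.9512 = 0.1157 mg/L.

0.116 mg/L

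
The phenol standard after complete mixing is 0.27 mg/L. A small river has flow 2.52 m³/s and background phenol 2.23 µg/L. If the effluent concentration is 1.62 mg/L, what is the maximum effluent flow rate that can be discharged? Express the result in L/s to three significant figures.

500 L/s

2.23 µg/L = 0.00223 mg/L.
Mass balance at complete mixing: C_std·(Q_w + Q_r) = Q_w·C_e + Q_r·C_b.
Rearranging, Q_w = Q_r·(C_std − C_b)/(C_e − C_std) = 2.52·(0.27 − 0.00223) / (1.62 − 0.27) = 0.4998 m³/s.
= 499.8 L/s.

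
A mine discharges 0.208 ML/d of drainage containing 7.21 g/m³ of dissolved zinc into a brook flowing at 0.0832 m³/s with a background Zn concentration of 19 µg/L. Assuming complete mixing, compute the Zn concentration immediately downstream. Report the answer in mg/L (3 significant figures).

0.221 mg/L

0.208 ML/d = 0.002407 m³/s.
19 µg/L = 0.019 mg/L.
Conservation of mass across the mixing zone: C = (0.002407·7.21 + 0.0832·0.019) / (0.002407 + 0.0832) = 0.01894/0.08561 = 0.2212 mg/L.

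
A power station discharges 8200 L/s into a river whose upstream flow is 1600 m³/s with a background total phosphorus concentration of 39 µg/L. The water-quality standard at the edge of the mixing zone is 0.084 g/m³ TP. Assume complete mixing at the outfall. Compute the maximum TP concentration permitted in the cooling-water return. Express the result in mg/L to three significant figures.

8.86 mg/L

8200 L/s = 8.2 m³/s.
39 µg/L = 0.039 mg/L.
Mass balance: 0.084·1608 = 8.2·Cₑ + 1600·0.039.
Cₑ = (135.1 − 62.4) / 8.2 = 8.864 mg/L.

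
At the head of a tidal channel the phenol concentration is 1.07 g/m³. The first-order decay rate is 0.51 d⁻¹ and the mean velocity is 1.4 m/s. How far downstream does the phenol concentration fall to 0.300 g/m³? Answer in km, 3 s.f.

From C = C₀·e^(−kt), t = ln(C₀/C)/k = ln(1.07/0.300)/0.51 = 1.272/0.51 = 2.493 d.
Distance = v·t = 1.4 m/s × 2.154e+05 s = 3.016e+05 m = 301.6 km.

302 km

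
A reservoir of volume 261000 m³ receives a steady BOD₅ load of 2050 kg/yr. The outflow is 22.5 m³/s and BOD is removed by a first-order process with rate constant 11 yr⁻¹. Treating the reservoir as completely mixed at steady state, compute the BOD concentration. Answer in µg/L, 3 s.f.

2.88 µg/L

Outflow Q = 22.5 m³/s × 3.156e+07 s/yr = 7.1e+08 m³/yr.
Steady-state CSTR mass balance: W = Q·C + k·V·C, so C = W/(Q + kV).
Q + kV = 7.1e+08 + 11·261000 = 7.129e+08 m³/yr.
C = 2050/7.129e+08 = 2.876e-06 kg/m³ = 0.002876 mg/L = 2.876 µg/L.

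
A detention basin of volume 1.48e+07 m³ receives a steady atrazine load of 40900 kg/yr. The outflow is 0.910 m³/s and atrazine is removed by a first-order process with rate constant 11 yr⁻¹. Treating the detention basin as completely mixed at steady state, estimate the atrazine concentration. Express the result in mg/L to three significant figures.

Outflow Q = 0.910 m³/s × 3.156e+07 s/yr = 2.872e+07 m³/yr.
Steady-state CSTR mass balance: W = Q·C + k·V·C, so C = W/(Q + kV).
Q + kV = 2.872e+07 + 11·1.48e+07 = 1.915e+08 m³/yr.
C = 40900/1.915e+08 = 0.0002136 kg/m³ = 0.2136 mg/L.

0.214 mg/L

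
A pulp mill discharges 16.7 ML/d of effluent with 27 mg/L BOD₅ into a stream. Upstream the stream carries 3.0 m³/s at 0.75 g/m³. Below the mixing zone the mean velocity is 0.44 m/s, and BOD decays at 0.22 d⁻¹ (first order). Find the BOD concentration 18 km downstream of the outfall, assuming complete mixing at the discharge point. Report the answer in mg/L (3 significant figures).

2.11 mg/L

16.7 ML/d = 0.1933 m³/s.
After complete mixing, C₀ = (0.1933·27 + 3·0.75) / 3.193 = 2.339 mg/L.
Travel time t = 1.8e+04 m / 0.44 m/s = 4.091e+04 s = 0.4735 d.
C = 2.339·exp(−0.22·0.4735) = 2.339·0.9011 = 2.108 mg/L.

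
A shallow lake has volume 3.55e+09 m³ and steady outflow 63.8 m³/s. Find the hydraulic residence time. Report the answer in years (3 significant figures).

1.76 yr

Q = 63.8 m³/s × 3.156e+07 s/yr = 2.013e+09 m³/yr.
Hydraulic residence time τ = V/Q = 3.55e+09/2.013e+09 = 1.763 yr.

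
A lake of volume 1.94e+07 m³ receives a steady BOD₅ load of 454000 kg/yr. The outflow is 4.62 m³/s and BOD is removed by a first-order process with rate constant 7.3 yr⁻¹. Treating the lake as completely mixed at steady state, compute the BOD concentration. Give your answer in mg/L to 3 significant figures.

1.58 mg/L

Outflow Q = 4.62 m³/s × 3.156e+07 s/yr = 1.458e+08 m³/yr.
Steady-state CSTR mass balance: W = Q·C + k·V·C, so C = W/(Q + kV).
Q + kV = 1.458e+08 + 7.3·1.94e+07 = 2.874e+08 m³/yr.
C = 454000/2.874e+08 = 0.00158 kg/m³ = 1.58 mg/L.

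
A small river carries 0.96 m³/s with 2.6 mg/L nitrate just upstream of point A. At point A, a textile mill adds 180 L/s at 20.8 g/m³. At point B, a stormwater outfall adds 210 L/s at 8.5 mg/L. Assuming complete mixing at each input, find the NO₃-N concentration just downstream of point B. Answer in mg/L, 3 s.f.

5.94 mg/L

180 L/s = 0.18 m³/s.
After input A: C = (0.96·2.6 + 0.18·20.8) / 1.14 = 5.474 mg/L.
210 L/s = 0.21 m³/s.
After input B: C = (1.14·5.474 + 0.21·8.5) / 1.35 = 5.944 mg/L.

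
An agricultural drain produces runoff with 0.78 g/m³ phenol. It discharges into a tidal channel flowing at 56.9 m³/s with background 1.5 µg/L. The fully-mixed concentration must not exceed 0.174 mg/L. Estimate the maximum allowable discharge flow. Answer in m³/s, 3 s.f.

16.2 m³/s

1.5 µg/L = 0.0015 mg/L.
Mass balance at complete mixing: C_std·(Q_w + Q_r) = Q_w·C_e + Q_r·C_b.
Rearranging, Q_w = Q_r·(C_std − C_b)/(C_e − C_std) = 56.9·(0.174 − 0.0015) / (0.78 − 0.174) = 16.2 m³/s.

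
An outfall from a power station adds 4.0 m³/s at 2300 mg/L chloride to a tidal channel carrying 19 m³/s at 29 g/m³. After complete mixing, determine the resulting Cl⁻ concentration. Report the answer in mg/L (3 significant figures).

By mass balance at complete mixing, C = (4·2300 + 19·29) / (4 + 19) = 9751/23 = 424 mg/L.

424 mg/L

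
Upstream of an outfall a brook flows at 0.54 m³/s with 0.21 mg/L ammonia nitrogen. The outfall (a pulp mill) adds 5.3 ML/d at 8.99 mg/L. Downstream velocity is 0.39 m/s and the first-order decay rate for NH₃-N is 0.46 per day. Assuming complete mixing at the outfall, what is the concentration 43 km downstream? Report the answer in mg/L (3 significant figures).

0.615 mg/L

5.3 ML/d = 0.06134 m³/s.
After complete mixing, C₀ = (0.06134·8.99 + 0.54·0.21) / 0.6013 = 1.106 mg/L.
Travel time t = 4.3e+04 m / 0.39 m/s = 1.103e+05 s = 1.276 d.
C = 1.106·exp(−0.46·1.276) = 1.106·0.556 = 0.6147 mg/L.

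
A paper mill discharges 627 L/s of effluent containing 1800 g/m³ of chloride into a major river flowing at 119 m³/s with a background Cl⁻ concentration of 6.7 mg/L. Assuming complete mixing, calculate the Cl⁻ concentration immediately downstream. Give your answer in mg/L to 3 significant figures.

627 L/s = 0.627 m³/s.
Conservation of mass across the mixing zone: C = (0.627·1800 + 119·6.7) / (0.627 + 119) = 1926/119.6 = 16.1 mg/L.

16.1 mg/L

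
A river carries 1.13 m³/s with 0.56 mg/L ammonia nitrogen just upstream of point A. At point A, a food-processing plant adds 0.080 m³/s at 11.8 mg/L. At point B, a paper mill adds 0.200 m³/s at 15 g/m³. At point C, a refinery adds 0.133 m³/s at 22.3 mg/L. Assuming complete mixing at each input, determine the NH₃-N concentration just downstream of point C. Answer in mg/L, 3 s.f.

After input A: C = (1.13·0.56 + 0.08·11.8) / 1.21 = 1.303 mg/L.
After input B: C = (1.21·1.303 + 0.2·15) / 1.41 = 3.246 mg/L.
After input C: C = (1.41·3.246 + 0.133·22.3) / 1.543 = 4.888 mg/L.

4.89 mg/L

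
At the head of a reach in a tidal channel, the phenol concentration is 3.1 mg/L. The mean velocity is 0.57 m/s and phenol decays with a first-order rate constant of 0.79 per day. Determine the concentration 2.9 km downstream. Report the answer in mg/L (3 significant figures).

2.96 mg/L

Travel time t = 2.9 km / 0.57 m/s = 2900/0.57 = 5088 s = 0.05889 d.
First-order decay: C = 3.1·exp(−0.79·0.05889) = 3.1·0.9545 = 2.959 mg/L.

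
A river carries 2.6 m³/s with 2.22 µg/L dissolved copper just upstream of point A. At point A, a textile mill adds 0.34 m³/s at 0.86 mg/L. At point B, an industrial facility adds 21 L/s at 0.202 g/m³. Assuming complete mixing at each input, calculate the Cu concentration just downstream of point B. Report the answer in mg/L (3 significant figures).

2.22 µg/L = 0.00222 mg/L.
After input A: C = (2.6·0.00222 + 0.34·0.86) / 2.94 = 0.1014 mg/L.
21 L/s = 0.021 m³/s.
After input B: C = (2.94·0.1014 + 0.021·0.202) / 2.961 = 0.1021 mg/L.

0.102 mg/L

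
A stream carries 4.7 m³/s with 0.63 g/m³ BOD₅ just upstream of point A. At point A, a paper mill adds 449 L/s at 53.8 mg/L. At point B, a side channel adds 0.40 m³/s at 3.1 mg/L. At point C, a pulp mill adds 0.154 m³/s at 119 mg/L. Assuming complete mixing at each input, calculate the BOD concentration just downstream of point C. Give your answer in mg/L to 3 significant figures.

449 L/s = 0.449 m³/s.
After input A: C = (4.7·0.63 + 0.449·53.8) / 5.149 = 5.266 mg/L.
After input B: C = (5.149·5.266 + 0.4·3.1) / 5.549 = 5.11 mg/L.
After input C: C = (5.549·5.11 + 0.154·119) / 5.703 = 8.186 mg/L.

8.19 mg/L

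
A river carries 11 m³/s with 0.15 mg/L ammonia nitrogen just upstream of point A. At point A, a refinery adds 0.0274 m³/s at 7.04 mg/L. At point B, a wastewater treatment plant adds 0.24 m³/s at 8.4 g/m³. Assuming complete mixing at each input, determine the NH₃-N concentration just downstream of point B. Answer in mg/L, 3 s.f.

0.342 mg/L

After input A: C = (11·0.15 + 0.0274·7.04) / 11.03 = 0.1671 mg/L.
After input B: C = (11.03·0.1671 + 0.24·8.4) / 11.27 = 0.3425 mg/L.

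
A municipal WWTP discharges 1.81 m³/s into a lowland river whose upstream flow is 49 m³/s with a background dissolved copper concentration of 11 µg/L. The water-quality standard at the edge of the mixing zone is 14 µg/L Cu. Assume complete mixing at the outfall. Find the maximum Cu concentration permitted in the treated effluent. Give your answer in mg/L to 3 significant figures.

11 µg/L = 0.011 mg/L.
14 µg/L = 0.014 mg/L.
Mass balance: 0.014·50.81 = 1.81·Cₑ + 49·0.011.
Cₑ = (0.7113 − 0.539) / 1.81 = 0.09522 mg/L.

0.0952 mg/L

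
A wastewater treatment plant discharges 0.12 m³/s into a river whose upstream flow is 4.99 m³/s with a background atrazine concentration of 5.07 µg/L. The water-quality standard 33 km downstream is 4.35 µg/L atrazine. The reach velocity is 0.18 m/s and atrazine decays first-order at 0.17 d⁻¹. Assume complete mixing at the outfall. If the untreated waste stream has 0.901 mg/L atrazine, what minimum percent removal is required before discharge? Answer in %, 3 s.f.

93.9 %

5.07 µg/L = 0.00507 mg/L.
4.35 µg/L = 0.00435 mg/L.
Travel time to the compliance point: t = 3.3e+04/0.18 = 1.833e+05 s = 2.122 d; decay factor exp(−0.17·2.122) = 0.6972.
So the concentration just after mixing may be at most 0.00435/0.6972 = 0.00624 mg/L.
Mass balance: 0.00624·5.11 = 0.12·Cₑ + 4.99·0.00507.
Cₑ = (0.03188 − 0.0253) / 0.12 = 0.05487 mg/L.
Required removal = 1 − 0.05487/0.901 = 93.91 %.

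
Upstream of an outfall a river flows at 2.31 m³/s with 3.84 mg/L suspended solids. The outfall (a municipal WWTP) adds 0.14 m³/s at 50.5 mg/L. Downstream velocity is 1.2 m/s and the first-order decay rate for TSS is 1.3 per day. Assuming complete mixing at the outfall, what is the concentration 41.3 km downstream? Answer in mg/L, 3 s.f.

3.88 mg/L

After complete mixing, C₀ = (0.14·50.5 + 2.31·3.84) / 2.45 = 6.506 mg/L.
Travel time t = 4.13e+04 m / 1.2 m/s = 3.442e+04 s = 0.3983 d.
C = 6.506·exp(−1.3·0.3983) = 6.506·0.5958 = 3.876 mg/L.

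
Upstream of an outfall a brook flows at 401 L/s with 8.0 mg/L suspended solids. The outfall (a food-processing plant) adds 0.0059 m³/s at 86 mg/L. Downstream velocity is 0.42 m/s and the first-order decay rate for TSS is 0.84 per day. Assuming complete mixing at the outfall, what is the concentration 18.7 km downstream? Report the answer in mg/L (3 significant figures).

401 L/s = 0.401 m³/s.
After complete mixing, C₀ = (0.0059·86 + 0.401·8) / 0.4069 = 9.131 mg/L.
Travel time t = 1.87e+04 m / 0.42 m/s = 4.452e+04 s = 0.5153 d.
C = 9.131·exp(−0.84·0.5153) = 9.131·0.6486 = 5.923 mg/L.

5.92 mg/L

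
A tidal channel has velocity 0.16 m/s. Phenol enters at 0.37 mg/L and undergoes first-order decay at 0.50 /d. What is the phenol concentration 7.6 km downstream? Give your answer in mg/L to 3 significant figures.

0.281 mg/L

Travel time t = 7.6 km / 0.16 m/s = 7600/0.16 = 4.75e+04 s = 0.5498 d.
First-order decay: C = 0.37·exp(−0.50·0.5498) = 0.37·0.7597 = 0.2811 mg/L.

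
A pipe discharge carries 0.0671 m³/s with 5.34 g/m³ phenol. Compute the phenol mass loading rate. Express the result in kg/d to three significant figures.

31.0 kg/d

Mass flux = Q·C = 0.0671 m³/s × 5.34 g/m³ = 0.3583 g/s.
= 0.3583 g/s × 86.4 = 30.96 kg/d.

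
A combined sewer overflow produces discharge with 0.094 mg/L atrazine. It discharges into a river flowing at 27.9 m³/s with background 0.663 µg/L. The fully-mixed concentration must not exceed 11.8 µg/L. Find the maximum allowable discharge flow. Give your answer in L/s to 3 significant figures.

0.663 µg/L = 0.000663 mg/L.
11.8 µg/L = 0.0118 mg/L.
Mass balance at complete mixing: C_std·(Q_w + Q_r) = Q_w·C_e + Q_r·C_b.
Rearranging, Q_w = Q_r·(C_std − C_b)/(C_e − C_std) = 27.9·(0.0118 − 0.000663) / (0.094 − 0.0118) = 3.78 m³/s.
= 3780 L/s.

3780 L/s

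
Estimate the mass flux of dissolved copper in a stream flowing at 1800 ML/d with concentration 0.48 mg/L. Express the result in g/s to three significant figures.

10.0 g/s

1800 ML/d = 20.83 m³/s.
Mass flux = Q·C = 20.83 m³/s × 0.48 g/m³ = 10 g/s.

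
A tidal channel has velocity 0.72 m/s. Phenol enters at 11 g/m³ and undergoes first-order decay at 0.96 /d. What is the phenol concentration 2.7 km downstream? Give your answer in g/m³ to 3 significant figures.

10.6 g/m³

Travel time t = 2.7 km / 0.72 m/s = 2700/0.72 = 3750 s = 0.0434 d.
First-order decay: C = 11·exp(−0.96·0.0434) = 11·0.9592 = 10.55 g/m³.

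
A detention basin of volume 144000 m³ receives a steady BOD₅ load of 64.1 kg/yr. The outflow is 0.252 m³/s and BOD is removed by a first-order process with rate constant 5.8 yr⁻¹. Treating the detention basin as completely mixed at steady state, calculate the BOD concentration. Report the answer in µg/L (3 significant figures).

Outflow Q = 0.252 m³/s × 3.156e+07 s/yr = 7.953e+06 m³/yr.
Steady-state CSTR mass balance: W = Q·C + k·V·C, so C = W/(Q + kV).
Q + kV = 7.953e+06 + 5.8·144000 = 8.788e+06 m³/yr.
C = 64.1/8.788e+06 = 7.294e-06 kg/m³ = 0.007294 mg/L = 7.294 µg/L.

7.29 µg/L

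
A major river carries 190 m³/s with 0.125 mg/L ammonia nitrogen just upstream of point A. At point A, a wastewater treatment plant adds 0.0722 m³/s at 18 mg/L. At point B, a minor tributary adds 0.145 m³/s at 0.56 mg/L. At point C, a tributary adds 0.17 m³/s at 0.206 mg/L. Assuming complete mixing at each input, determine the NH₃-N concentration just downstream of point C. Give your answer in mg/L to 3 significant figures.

0.132 mg/L

After input A: C = (190·0.125 + 0.0722·18) / 190.1 = 0.1318 mg/L.
After input B: C = (190.1·0.1318 + 0.145·0.56) / 190.2 = 0.1321 mg/L.
After input C: C = (190.2·0.1321 + 0.17·0.206) / 190.4 = 0.1322 mg/L.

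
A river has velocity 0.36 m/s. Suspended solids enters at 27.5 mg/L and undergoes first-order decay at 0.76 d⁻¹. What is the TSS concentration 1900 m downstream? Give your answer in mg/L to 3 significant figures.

26.3 mg/L

Travel time t = 1900 m / 0.36 m/s = 1900/0.36 = 5278 s = 0.06109 d.
First-order decay: C = 27.5·exp(−0.76·0.06109) = 27.5·0.9546 = 26.25 mg/L.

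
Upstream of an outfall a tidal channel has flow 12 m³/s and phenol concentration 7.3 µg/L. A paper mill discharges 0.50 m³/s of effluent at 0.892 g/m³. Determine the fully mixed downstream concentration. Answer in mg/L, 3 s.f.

0.0427 mg/L

7.3 µg/L = 0.0073 mg/L.
Flow-weighted mixing gives C = (0.5·0.892 + 12·0.0073) / (0.5 + 12) = 0.5336/12.5 = 0.04269 mg/L.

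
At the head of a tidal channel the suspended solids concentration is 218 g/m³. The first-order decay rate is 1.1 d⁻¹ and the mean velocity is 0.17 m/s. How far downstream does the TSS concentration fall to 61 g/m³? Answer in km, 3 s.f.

17.0 km

From C = C₀·e^(−kt), t = ln(C₀/C)/k = ln(218/61)/1.1 = 1.274/1.1 = 1.158 d.
Distance = v·t = 0.17 m/s × 1e+05 s = 1.701e+04 m = 17.01 km.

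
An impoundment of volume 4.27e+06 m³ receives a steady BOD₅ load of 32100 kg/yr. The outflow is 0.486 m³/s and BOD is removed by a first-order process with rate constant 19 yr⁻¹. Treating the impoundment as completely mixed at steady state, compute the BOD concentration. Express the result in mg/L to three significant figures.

0.333 mg/L

Outflow Q = 0.486 m³/s × 3.156e+07 s/yr = 1.534e+07 m³/yr.
Steady-state CSTR mass balance: W = Q·C + k·V·C, so C = W/(Q + kV).
Q + kV = 1.534e+07 + 19·4.27e+06 = 9.647e+07 m³/yr.
C = 32100/9.647e+07 = 0.0003328 kg/m³ = 0.3328 mg/L.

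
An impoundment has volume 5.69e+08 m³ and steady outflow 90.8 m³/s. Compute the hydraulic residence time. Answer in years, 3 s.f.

0.199 yr

Q = 90.8 m³/s × 3.156e+07 s/yr = 2.865e+09 m³/yr.
Hydraulic residence time τ = V/Q = 5.69e+08/2.865e+09 = 0.1986 yr.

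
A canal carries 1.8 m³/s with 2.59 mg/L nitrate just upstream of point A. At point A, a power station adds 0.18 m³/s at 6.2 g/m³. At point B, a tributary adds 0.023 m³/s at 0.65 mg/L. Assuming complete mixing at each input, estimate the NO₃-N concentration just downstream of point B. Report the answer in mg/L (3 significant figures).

2.89 mg/L

After input A: C = (1.8·2.59 + 0.18·6.2) / 1.98 = 2.918 mg/L.
After input B: C = (1.98·2.918 + 0.023·0.65) / 2.003 = 2.892 mg/L.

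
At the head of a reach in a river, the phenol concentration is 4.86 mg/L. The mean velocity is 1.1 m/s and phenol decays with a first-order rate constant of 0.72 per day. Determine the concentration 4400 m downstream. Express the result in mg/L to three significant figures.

Travel time t = 4400 m / 1.1 m/s = 4400/1.1 = 4000 s = 0.0463 d.
First-order decay: C = 4.86·exp(−0.72·0.0463) = 4.86·0.9672 = 4.701 mg/L.

4.70 mg/L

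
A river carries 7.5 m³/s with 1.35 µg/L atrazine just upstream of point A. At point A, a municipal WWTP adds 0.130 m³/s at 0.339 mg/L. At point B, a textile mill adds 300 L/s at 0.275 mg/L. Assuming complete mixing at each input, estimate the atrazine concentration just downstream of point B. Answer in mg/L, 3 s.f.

0.0172 mg/L

1.35 µg/L = 0.00135 mg/L.
After input A: C = (7.5·0.00135 + 0.13·0.339) / 7.63 = 0.007103 mg/L.
300 L/s = 0.3 m³/s.
After input B: C = (7.63·0.007103 + 0.3·0.275) / 7.93 = 0.01724 mg/L.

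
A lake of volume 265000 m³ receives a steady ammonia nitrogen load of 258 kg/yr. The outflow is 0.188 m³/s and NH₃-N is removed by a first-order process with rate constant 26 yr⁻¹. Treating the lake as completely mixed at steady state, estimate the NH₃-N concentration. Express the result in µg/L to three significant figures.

Outflow Q = 0.188 m³/s × 3.156e+07 s/yr = 5.933e+06 m³/yr.
Steady-state CSTR mass balance: W = Q·C + k·V·C, so C = W/(Q + kV).
Q + kV = 5.933e+06 + 26·265000 = 1.282e+07 m³/yr.
C = 258/1.282e+07 = 2.012e-05 kg/m³ = 0.02012 mg/L = 20.12 µg/L.

20.1 µg/L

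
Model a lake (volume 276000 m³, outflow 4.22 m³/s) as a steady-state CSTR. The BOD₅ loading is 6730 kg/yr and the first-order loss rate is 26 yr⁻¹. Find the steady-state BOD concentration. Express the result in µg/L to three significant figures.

48.0 µg/L

Outflow Q = 4.22 m³/s × 3.156e+07 s/yr = 1.332e+08 m³/yr.
Steady-state CSTR mass balance: W = Q·C + k·V·C, so C = W/(Q + kV).
Q + kV = 1.332e+08 + 26·276000 = 1.403e+08 m³/yr.
C = 6730/1.403e+08 = 4.795e-05 kg/m³ = 0.04795 mg/L = 47.95 µg/L.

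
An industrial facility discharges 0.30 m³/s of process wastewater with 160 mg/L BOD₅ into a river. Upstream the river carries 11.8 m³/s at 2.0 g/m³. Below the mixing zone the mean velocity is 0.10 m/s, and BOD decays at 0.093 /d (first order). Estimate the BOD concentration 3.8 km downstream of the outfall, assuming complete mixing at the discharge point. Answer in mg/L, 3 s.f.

5.68 mg/L

After complete mixing, C₀ = (0.3·160 + 11.8·2) / 12.1 = 5.917 mg/L.
Travel time t = 3800 m / 0.10 m/s = 3.8e+04 s = 0.4398 d.
C = 5.917·exp(−0.093·0.4398) = 5.917·0.9599 = 5.68 mg/L.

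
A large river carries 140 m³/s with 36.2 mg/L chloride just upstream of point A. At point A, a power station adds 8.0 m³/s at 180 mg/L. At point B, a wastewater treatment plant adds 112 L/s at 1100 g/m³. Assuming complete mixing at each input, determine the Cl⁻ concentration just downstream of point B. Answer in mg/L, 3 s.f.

44.8 mg/L

After input A: C = (140·36.2 + 8·180) / 148 = 43.97 mg/L.
112 L/s = 0.112 m³/s.
After input B: C = (148·43.97 + 0.112·1100) / 148.1 = 44.77 mg/L.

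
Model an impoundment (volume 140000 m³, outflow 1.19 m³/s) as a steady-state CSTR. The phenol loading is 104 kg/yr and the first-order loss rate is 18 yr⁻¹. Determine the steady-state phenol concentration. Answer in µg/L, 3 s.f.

2.60 µg/L

Outflow Q = 1.19 m³/s × 3.156e+07 s/yr = 3.755e+07 m³/yr.
Steady-state CSTR mass balance: W = Q·C + k·V·C, so C = W/(Q + kV).
Q + kV = 3.755e+07 + 18·140000 = 4.007e+07 m³/yr.
C = 104/4.007e+07 = 2.595e-06 kg/m³ = 0.002595 mg/L = 2.595 µg/L.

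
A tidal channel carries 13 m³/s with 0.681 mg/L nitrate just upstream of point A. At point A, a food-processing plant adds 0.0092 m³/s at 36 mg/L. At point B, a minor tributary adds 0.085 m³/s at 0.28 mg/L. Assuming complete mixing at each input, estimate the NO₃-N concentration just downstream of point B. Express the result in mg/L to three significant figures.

After input A: C = (13·0.681 + 0.0092·36) / 13.01 = 0.706 mg/L.
After input B: C = (13.01·0.706 + 0.085·0.28) / 13.09 = 0.7032 mg/L.

0.703 mg/L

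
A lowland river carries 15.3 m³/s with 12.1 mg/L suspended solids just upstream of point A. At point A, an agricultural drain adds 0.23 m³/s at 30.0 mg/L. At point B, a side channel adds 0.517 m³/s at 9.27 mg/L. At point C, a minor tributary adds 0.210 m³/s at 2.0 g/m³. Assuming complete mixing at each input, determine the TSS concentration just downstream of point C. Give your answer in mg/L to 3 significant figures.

12.1 mg/L

After input A: C = (15.3·12.1 + 0.23·30) / 15.53 = 12.37 mg/L.
After input B: C = (15.53·12.37 + 0.517·9.27) / 16.05 = 12.27 mg/L.
After input C: C = (16.05·12.27 + 0.21·2) / 16.26 = 12.13 mg/L.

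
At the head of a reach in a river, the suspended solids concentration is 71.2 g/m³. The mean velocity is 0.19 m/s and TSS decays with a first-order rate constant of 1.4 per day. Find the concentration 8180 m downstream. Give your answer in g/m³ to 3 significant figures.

Travel time t = 8180 m / 0.19 m/s = 8180/0.19 = 4.305e+04 s = 0.4983 d.
First-order decay: C = 71.2·exp(−1.4·0.4983) = 71.2·0.4978 = 35.44 g/m³.

35.4 g/m³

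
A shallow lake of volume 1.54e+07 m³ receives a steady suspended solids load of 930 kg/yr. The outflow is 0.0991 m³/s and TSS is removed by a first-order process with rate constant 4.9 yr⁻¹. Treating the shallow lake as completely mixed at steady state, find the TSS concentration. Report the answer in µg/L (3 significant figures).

11.8 µg/L

Outflow Q = 0.0991 m³/s × 3.156e+07 s/yr = 3.127e+06 m³/yr.
Steady-state CSTR mass balance: W = Q·C + k·V·C, so C = W/(Q + kV).
Q + kV = 3.127e+06 + 4.9·1.54e+07 = 7.859e+07 m³/yr.
C = 930/7.859e+07 = 1.183e-05 kg/m³ = 0.01183 mg/L = 11.83 µg/L.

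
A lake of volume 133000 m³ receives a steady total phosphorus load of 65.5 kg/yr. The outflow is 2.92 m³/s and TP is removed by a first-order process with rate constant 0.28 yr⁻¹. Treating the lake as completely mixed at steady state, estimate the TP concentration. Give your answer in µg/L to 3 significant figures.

0.711 µg/L

Outflow Q = 2.92 m³/s × 3.156e+07 s/yr = 9.215e+07 m³/yr.
Steady-state CSTR mass balance: W = Q·C + k·V·C, so C = W/(Q + kV).
Q + kV = 9.215e+07 + 0.28·133000 = 9.219e+07 m³/yr.
C = 65.5/9.219e+07 = 7.105e-07 kg/m³ = 0.0007105 mg/L = 0.7105 µg/L.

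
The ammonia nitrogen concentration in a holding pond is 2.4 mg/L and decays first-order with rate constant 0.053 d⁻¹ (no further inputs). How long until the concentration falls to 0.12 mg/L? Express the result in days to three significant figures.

t = ln(C₀/C)/k = ln(2.4/0.12)/0.053 = 2.996/0.053 = 56.52 d.

56.5 d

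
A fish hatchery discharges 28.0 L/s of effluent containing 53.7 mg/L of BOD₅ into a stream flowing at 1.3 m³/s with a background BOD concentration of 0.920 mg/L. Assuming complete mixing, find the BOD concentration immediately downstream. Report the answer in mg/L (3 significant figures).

28.0 L/s = 0.028 m³/s.
Conservation of mass across the mixing zone: C = (0.028·53.7 + 1.3·0.92) / (0.028 + 1.3) = 2.7/1.328 = 2.033 mg/L.

2.03 mg/L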